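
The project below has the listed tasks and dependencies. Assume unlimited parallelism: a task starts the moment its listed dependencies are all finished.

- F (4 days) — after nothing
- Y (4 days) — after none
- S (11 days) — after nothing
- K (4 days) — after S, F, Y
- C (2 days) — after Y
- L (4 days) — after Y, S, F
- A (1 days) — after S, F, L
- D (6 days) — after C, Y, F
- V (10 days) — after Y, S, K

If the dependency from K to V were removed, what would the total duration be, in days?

Original critical path: S→K→V = 11+4+10 = 25 ⇒ 25 days.
Without K→V, V's earliest start moves from 15 to 11.
New critical path: S→V = 11+10 = 21 ⇒ 21 days.

21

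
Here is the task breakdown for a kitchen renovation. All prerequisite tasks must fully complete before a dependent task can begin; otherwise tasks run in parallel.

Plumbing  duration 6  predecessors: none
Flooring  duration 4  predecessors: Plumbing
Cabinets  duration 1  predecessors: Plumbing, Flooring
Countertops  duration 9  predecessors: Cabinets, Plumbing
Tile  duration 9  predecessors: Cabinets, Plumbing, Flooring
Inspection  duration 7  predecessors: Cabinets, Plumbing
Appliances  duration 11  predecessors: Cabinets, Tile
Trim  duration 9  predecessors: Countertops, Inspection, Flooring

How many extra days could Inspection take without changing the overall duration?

Plumbing→Flooring→Cabinets→Tile→Appliances = 6+4+1+9+11 = 31 sets the makespan at 31 days.
Longest path through Inspection: 27 days (earliest finish 18, latest finish 22).
So Inspection can slip 22 − 18 = 4 days.

4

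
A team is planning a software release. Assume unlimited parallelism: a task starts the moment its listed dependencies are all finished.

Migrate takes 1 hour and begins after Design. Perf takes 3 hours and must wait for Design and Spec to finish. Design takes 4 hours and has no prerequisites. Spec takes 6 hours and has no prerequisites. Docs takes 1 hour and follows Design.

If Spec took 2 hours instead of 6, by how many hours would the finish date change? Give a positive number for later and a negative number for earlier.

Critical path before the change: Spec→Perf = 6+3 = 9 giving 9 hours.
Spec is on the critical path; changing it to 2 makes that path 5 hours.
New critical path: Design→Perf = 4+3 = 7 ⇒ 7 hours.
Change in finish: 7 − 9 = -2 hours.

-2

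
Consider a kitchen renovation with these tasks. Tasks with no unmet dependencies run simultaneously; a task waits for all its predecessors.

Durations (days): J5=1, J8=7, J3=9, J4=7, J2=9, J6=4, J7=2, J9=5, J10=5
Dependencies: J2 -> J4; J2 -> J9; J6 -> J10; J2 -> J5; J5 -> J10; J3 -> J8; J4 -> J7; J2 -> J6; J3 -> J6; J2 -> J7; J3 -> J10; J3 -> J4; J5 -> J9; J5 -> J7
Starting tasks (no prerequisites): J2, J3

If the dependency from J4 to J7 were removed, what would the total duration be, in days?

18

With the dependency in place, J2→J4→J7 = 9+7+2 = 18 sets the finish at 18 days.
Without J4→J7, J7's earliest start moves from 16 to 10.
The longest chain is now J2→J6→J10 = 9+4+5 = 18, so the kitchen renovation takes 18 days.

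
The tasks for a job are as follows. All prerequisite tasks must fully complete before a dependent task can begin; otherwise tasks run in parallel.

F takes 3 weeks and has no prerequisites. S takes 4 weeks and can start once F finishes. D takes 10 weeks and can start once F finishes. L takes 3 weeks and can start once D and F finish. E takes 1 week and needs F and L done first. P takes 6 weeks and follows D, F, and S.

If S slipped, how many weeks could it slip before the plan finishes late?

Critical path: F→D→P = 3+10+6 = 19, so the finish is 19 weeks.
The longest chain containing S totals 13 weeks.
Float = 19 − 13 = 6.

6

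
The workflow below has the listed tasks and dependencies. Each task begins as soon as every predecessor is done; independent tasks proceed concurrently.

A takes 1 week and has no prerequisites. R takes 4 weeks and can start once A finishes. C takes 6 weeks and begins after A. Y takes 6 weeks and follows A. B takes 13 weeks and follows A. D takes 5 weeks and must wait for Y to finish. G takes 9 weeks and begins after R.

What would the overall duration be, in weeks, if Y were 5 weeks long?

14

As given, the longest chain is A→R→G = 1+4+9 = 14, so the finish is 14 weeks.
The longest path through Y is only 12 weeks, so Y has float 2.
That remains the longest chain; total 14 weeks.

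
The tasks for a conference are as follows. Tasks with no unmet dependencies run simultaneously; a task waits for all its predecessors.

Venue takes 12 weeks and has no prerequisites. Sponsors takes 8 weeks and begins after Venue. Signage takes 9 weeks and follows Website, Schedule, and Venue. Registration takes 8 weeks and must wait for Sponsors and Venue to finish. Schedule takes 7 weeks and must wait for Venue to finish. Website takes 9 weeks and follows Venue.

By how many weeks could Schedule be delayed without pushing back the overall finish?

The longest chain is Venue→Website→Signage = 12+9+9 = 30; overall finish 30 weeks.
Schedule finishes as early as 19 and must finish by 21.
So Schedule can slip 21 − 19 = 2 weeks.

2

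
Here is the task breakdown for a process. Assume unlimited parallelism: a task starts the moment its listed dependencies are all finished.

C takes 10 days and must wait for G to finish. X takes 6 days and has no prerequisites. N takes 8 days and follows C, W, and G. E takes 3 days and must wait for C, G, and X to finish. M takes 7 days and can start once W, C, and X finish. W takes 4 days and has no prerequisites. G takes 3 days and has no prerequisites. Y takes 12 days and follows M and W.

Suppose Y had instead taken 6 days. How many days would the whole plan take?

Actual critical path: G→C→M→Y = 3+10+7+12 = 32 ⇒ 32 days.
Y is on the critical path; changing it to 6 makes that path 26 days.
That remains the longest chain; total 26 days.

26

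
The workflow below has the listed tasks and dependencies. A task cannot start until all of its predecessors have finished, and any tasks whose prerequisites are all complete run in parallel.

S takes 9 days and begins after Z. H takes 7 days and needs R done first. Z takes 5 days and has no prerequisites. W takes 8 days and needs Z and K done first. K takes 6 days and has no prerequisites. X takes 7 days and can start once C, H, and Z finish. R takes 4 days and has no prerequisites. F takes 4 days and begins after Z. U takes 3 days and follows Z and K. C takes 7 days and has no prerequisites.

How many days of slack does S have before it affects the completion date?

4

Critical path: R→H→X = 4+7+7 = 18, so the finish is 18 days.
S finishes as early as 14 and must finish by 18.
Float = 18 − 14 = 4.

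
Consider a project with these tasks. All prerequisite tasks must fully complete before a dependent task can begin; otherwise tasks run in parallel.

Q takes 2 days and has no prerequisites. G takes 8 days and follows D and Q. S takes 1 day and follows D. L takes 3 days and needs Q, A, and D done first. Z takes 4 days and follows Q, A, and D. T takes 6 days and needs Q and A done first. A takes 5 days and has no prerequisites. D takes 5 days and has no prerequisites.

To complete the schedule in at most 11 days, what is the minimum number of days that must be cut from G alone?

2

Current finish: 13 days; target: 11.
G is on every critical path, so each day cut from G cuts the finish by one (this holds down to a finish of 11).
Need 13 − 11 = 2 days off G → G becomes 6 days, finish becomes 11.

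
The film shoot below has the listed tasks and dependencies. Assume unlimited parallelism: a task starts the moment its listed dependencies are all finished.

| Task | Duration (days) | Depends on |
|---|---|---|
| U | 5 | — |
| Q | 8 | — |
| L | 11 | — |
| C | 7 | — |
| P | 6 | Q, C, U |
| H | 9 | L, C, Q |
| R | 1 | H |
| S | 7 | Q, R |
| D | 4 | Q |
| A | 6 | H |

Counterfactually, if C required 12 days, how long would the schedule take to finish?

The binding path is L→H→R→S = 11+9+1+7 = 28; finish at 28 days.
The longest path through C is only 24 days, so C has float 4.
Now C→H→R→S = 12+9+1+7 = 29 is longest, so the finish becomes 29 days.

29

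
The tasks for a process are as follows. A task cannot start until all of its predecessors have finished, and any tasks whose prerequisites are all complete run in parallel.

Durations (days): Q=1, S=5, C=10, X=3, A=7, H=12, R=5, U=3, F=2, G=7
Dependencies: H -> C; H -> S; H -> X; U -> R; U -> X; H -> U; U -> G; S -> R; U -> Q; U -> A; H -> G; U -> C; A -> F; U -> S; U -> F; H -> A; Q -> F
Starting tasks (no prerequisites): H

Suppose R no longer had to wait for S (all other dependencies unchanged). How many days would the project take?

25

With the dependency in place, H→U→S→R = 12+3+5+5 = 25 sets the finish at 25 days.
Without S→R, R's earliest start moves from 20 to 15.
New critical path: H→U→C = 12+3+10 = 25 ⇒ 25 days.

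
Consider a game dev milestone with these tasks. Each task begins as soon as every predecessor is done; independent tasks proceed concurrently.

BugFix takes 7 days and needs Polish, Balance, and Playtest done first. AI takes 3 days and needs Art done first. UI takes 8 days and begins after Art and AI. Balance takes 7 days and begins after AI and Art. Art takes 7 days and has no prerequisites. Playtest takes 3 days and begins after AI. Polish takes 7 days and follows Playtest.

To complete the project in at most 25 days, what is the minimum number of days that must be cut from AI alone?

2

Current finish: 27 days; target: 25.
AI is on every critical path, so each day cut from AI cuts the finish by one (this holds down to a finish of 25).
Need 27 − 25 = 2 days off AI → AI becomes 1 day, finish becomes 25.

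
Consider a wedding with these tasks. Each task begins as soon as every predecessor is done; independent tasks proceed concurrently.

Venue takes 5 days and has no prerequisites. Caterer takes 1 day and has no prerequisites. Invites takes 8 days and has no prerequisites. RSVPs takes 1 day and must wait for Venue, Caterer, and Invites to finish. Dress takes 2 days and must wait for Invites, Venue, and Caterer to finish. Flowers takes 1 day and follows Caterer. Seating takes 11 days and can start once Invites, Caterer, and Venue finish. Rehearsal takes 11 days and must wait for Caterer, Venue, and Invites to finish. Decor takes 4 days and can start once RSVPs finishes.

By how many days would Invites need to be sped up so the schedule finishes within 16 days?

Current finish: 19 days; target: 16.
Invites is on every critical path, so each day cut from Invites cuts the finish by one (this holds down to a finish of 16).
Need 19 − 16 = 3 days off Invites → Invites becomes 5 days, finish becomes 16.

3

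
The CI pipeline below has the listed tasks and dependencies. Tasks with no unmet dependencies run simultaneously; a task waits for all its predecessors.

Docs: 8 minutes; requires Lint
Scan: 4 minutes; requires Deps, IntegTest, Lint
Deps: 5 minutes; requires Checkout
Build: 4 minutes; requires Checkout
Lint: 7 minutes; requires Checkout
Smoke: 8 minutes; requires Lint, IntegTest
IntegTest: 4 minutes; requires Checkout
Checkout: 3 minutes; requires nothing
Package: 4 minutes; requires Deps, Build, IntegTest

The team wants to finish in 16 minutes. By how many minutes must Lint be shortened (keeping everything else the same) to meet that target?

Current finish: 18 minutes; target: 16.
Lint is on every critical path, so each minute cut from Lint cuts the finish by one (this holds down to a finish of 15).
Need 18 − 16 = 2 minutes off Lint → Lint becomes 5 minutes, finish becomes 16.

2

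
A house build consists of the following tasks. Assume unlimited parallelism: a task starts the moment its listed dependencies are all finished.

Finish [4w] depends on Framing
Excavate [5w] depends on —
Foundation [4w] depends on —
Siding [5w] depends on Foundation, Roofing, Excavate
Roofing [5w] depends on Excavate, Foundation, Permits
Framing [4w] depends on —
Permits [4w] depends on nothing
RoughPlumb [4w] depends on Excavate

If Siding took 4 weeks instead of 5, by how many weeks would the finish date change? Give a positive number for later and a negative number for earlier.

-1

As given, the longest chain is Excavate→Roofing→Siding = 5+5+5 = 15, so the finish is 15 weeks.
Siding is on the critical path; changing it to 4 makes that path 14 weeks.
The critical path is still Excavate→Roofing→Siding; finish is now 14 weeks.
Change in finish: 14 − 15 = -1 weeks.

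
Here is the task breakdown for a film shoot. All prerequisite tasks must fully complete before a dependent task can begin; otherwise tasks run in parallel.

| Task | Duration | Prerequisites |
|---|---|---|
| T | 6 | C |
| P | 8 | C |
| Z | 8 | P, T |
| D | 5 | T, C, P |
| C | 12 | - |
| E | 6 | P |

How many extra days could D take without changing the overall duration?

3

The longest chain is C→P→Z = 12+8+8 = 28; overall finish 28 days.
Longest path through D: 25 days (earliest finish 25, latest finish 28).
Slack of D = 23 − 20 = 3 days.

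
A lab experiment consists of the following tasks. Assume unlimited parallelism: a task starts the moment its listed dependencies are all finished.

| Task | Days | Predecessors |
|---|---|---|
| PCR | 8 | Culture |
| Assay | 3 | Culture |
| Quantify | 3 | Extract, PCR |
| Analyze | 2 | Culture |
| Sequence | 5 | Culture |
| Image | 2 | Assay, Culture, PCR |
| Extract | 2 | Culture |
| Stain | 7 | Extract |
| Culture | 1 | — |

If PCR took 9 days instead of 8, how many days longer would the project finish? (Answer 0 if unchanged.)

Critical path before the change: Culture→PCR→Quantify = 1+8+3 = 12 giving 12 days.
PCR is on the critical path; changing it to 9 makes that path 13 days.
The critical path is still Culture→PCR→Quantify; finish is now 13 days.
Change in finish: 13 − 12 = +1 days.

1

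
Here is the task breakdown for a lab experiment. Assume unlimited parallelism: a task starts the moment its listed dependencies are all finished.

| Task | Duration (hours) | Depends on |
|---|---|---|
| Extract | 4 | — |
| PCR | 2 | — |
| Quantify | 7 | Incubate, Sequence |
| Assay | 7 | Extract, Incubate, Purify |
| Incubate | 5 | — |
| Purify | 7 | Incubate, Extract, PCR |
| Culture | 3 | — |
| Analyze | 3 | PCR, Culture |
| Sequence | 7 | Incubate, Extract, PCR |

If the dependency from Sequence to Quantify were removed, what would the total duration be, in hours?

With the dependency in place, Incubate→Sequence→Quantify = 5+7+7 = 19 sets the finish at 19 hours.
Without Sequence→Quantify, Quantify's earliest start moves from 12 to 5.
After: Incubate→Purify→Assay = 5+7+7 = 19 → 19 hours.

19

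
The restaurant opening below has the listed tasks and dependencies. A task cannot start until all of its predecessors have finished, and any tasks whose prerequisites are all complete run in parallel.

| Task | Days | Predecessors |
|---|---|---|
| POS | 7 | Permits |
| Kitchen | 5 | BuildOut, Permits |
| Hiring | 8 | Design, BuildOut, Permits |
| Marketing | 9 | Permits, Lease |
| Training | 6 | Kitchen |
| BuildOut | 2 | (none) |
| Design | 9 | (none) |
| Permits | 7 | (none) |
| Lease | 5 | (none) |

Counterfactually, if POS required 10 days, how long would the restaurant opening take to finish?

As given, the longest chain is Permits→Kitchen→Training = 7+5+6 = 18, so the finish is 18 days.
POS has 4 days of float (longest path through it is 14).
That remains the longest chain; total 18 days.

18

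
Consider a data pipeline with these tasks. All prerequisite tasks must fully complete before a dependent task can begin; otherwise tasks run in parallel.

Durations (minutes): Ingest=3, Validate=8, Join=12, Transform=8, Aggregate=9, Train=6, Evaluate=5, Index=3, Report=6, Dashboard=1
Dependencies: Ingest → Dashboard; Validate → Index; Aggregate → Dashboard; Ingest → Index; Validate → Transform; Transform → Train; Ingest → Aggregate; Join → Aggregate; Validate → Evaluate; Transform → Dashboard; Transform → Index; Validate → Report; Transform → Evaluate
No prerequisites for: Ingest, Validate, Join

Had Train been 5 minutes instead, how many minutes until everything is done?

22

The binding path is Validate→Transform→Train = 8+8+6 = 22; finish at 22 minutes.
Train lies on that path, so at 5 minutes the path becomes 21 minutes.
The binding chain switches to Join→Aggregate→Dashboard = 12+9+1 = 22; finish 22 minutes.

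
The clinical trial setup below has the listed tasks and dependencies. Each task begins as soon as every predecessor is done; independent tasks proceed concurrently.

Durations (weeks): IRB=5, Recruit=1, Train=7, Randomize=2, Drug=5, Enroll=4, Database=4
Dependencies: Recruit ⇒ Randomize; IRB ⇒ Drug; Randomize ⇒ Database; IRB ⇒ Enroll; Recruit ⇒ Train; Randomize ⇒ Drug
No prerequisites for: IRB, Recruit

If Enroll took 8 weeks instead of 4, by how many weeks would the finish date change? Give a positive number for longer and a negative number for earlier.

3

Critical path before the change: IRB→Drug = 5+5 = 10 giving 10 weeks.
The longest path through Enroll is only 9 weeks, so Enroll has float 1.
New critical path: IRB→Enroll = 5+8 = 13 ⇒ 13 weeks.
Change in finish: 13 − 10 = +3 weeks.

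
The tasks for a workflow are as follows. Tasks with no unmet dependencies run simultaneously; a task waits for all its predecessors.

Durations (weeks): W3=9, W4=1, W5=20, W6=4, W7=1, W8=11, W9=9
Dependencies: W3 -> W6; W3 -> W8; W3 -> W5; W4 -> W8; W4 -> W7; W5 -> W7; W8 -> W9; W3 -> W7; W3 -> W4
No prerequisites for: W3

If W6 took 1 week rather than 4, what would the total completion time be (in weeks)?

Baseline: W3→W4→W8→W9 = 9+1+11+9 = 30 → 30 weeks.
W6 has 17 weeks of float (longest path through it is 13).
No other chain overtakes it, so the finish is 30 weeks.

30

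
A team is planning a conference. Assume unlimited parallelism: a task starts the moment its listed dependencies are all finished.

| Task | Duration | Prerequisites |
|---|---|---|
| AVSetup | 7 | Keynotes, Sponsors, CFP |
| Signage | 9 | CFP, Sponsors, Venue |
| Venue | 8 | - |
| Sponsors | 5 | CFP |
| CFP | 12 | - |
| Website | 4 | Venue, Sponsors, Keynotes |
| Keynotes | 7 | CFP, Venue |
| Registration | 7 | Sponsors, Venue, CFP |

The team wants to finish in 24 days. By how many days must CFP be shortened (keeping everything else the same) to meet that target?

2

Current finish: 26 days; target: 24.
CFP is on every critical path, so each day cut from CFP cuts the finish by one (this holds down to a finish of 22).
Need 26 − 24 = 2 days off CFP → CFP becomes 10 days, finish becomes 24.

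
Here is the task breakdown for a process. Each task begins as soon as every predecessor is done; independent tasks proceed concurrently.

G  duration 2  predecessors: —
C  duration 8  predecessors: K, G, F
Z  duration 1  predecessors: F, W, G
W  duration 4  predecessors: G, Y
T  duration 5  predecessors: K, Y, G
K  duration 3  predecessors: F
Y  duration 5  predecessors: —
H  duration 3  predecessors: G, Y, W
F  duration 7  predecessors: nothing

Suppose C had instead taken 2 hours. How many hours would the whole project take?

15

Critical path before the change: F→K→C = 7+3+8 = 18 giving 18 hours.
C is on the critical path; changing it to 2 makes that path 12 hours.
New critical path: F→K→T = 7+3+5 = 15 ⇒ 15 hours.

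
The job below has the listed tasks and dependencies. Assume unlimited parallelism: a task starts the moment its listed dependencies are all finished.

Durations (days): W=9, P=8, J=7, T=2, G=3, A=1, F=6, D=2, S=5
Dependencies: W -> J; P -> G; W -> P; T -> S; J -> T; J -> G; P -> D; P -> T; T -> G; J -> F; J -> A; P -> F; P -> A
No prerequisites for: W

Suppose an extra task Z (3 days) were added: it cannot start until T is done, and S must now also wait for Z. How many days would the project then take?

27

Originally the project takes 24 days.
With Z inserted, S now waits for max(T, Z).
New critical path: W→P→T→Z→S = 9+8+2+3+5 = 27 ⇒ 27 days.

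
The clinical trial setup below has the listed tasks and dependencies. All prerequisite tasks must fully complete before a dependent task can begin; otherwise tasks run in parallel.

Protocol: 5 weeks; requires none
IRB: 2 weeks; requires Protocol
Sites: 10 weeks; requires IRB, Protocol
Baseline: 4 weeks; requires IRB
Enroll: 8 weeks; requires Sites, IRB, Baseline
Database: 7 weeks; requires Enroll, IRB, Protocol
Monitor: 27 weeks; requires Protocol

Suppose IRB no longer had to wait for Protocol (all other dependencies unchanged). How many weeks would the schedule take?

32

Original critical path: Protocol→IRB→Sites→Enroll→Database = 5+2+10+8+7 = 32 ⇒ 32 weeks.
Without Protocol→IRB, IRB's earliest start moves from 5 to 0.
New critical path: Protocol→Monitor = 5+27 = 32 ⇒ 32 weeks.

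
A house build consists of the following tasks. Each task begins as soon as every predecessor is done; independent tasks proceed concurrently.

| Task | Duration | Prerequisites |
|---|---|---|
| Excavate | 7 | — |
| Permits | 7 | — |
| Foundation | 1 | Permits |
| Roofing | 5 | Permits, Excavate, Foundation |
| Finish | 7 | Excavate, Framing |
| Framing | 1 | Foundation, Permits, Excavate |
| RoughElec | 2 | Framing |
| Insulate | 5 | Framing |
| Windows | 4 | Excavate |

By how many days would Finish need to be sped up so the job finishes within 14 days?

Current finish: 16 days; target: 14.
Finish is on every critical path, so each day cut from Finish cuts the finish by one (this holds down to a finish of 14).
Need 16 − 14 = 2 days off Finish → Finish becomes 5 days, finish becomes 14.

2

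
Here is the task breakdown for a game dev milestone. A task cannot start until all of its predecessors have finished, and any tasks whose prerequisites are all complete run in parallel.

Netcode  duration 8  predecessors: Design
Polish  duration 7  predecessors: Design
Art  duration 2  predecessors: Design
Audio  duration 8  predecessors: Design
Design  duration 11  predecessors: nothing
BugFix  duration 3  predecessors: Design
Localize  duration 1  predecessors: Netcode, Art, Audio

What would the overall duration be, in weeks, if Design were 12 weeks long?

21

Actual critical path: Design→Audio→Localize = 11+8+1 = 20 ⇒ 20 weeks.
Since Design is critical, the +1 change carries straight to that chain (now 21 weeks).
No other chain overtakes it, so the finish is 21 weeks.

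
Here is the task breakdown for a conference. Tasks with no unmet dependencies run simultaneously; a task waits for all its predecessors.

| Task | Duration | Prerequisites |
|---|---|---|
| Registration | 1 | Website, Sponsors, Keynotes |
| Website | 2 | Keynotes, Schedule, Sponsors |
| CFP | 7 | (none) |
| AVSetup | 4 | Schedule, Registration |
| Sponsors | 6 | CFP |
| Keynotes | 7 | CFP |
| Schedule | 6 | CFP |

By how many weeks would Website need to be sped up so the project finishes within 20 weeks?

Current finish: 21 weeks; target: 20.
Website is on every critical path, so each week cut from Website cuts the finish by one (this holds down to a finish of 20).
Need 21 − 20 = 1 week off Website → Website becomes 1 week, finish becomes 20.

1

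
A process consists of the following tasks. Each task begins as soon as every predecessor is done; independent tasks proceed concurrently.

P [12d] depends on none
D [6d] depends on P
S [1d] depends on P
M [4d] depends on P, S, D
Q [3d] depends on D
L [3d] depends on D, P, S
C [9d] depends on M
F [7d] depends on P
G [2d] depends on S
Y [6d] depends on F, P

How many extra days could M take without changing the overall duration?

P→D→M→C = 12+6+4+9 = 31 sets the makespan at 31 days.
M finishes as early as 22 and must finish by 22.
Float = 31 − 31 = 0.

0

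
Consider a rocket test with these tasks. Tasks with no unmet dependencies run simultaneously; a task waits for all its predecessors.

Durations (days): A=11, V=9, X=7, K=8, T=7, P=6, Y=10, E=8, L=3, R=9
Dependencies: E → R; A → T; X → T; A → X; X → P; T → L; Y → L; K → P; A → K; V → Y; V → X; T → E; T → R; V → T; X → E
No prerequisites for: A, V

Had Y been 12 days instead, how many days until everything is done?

42

Critical path before the change: A→X→T→E→R = 11+7+7+8+9 = 42 giving 42 days.
Y is off the critical path — its longest chain is 22 days, giving 20 of slack.
No other chain overtakes it, so the finish is 42 days.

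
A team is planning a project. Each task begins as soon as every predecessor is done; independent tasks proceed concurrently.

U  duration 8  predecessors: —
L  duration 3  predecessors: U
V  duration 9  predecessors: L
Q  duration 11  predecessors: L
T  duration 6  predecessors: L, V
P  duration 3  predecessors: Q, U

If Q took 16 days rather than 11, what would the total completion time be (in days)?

30

As given, the longest chain is U→L→V→T = 8+3+9+6 = 26, so the finish is 26 days.
The longest path through Q is only 25 days, so Q has float 1.
Now U→L→Q→P = 8+3+16+3 = 30 is longest, so the finish becomes 30 days.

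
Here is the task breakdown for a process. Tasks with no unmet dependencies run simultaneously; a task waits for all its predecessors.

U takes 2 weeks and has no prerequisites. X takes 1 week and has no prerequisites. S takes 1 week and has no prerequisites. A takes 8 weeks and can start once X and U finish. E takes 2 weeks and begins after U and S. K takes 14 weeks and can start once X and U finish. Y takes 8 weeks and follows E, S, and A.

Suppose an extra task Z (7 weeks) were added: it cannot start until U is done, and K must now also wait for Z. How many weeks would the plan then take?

Originally the plan takes 18 weeks.
With Z inserted, K now waits for max(X, U, Z).
New critical path: U→Z→K = 2+7+14 = 23 ⇒ 23 weeks.

23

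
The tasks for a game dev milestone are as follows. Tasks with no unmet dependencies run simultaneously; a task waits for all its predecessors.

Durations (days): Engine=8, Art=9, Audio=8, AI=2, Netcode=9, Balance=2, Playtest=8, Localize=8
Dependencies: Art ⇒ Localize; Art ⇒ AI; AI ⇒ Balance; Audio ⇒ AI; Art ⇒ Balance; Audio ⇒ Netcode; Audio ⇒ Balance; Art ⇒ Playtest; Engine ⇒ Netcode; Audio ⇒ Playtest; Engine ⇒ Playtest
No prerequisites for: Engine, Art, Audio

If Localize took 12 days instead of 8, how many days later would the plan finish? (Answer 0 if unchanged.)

The binding path is Art→Localize = 9+8 = 17; finish at 17 days.
Localize lies on that path, so at 12 days the path becomes 21 days.
That remains the longest chain; total 21 days.
Change in finish: 21 − 17 = +4 days.

4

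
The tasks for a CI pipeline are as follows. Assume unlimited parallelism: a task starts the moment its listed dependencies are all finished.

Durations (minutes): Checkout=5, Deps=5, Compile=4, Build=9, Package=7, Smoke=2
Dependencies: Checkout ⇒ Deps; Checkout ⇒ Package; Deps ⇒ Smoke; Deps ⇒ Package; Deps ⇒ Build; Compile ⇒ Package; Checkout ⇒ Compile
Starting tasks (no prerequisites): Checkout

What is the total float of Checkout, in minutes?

0

Critical path: Checkout→Deps→Build = 5+5+9 = 19, so the finish is 19 minutes.
The longest chain containing Checkout totals 19 minutes.
So Checkout can slip 5 − 5 = 0 minutes.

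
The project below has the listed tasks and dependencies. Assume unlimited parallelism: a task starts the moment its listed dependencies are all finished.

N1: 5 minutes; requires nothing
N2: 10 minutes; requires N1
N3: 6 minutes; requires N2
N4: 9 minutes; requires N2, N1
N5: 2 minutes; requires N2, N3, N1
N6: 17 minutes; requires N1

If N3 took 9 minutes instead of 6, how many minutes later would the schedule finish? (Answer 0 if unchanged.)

Critical path before the change: N1→N2→N4 = 5+10+9 = 24 giving 24 minutes.
N3 is off the critical path — its longest chain is 23 minutes, giving 1 of slack.
New critical path: N1→N2→N3→N5 = 5+10+9+2 = 26 ⇒ 26 minutes.
Change in finish: 26 − 24 = +2 minutes.

2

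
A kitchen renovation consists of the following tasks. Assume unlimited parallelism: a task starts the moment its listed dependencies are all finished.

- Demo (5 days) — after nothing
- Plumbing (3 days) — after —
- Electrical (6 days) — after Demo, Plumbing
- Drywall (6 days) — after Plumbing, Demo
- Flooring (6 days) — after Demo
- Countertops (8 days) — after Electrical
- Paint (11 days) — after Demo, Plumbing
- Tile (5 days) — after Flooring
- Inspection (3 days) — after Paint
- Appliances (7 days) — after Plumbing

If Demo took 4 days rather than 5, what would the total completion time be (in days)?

18

Baseline: Demo→Electrical→Countertops = 5+6+8 = 19 → 19 days.
Demo lies on that path, so at 4 days the path becomes 18 days.
The critical path is still Demo→Electrical→Countertops; finish is now 18 days.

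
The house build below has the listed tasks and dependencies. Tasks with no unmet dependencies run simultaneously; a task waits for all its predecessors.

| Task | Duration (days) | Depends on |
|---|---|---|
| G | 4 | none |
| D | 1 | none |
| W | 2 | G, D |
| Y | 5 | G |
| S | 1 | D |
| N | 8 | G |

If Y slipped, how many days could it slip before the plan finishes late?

3

The longest chain is G→N = 4+8 = 12; overall finish 12 days.
Longest path through Y: 9 days (earliest finish 9, latest finish 12).
Slack of Y = 7 − 4 = 3 days.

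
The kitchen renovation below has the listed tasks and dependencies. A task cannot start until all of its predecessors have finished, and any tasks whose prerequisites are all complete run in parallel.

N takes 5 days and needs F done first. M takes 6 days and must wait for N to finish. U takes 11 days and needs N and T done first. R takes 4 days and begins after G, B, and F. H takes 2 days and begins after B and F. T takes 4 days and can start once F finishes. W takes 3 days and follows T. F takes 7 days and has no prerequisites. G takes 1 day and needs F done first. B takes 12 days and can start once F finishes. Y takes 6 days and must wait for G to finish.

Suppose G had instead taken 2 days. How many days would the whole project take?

23

Baseline: F→B→R = 7+12+4 = 23 → 23 days.
G has 9 days of float (longest path through it is 14).
The critical path is still F→B→R; finish is now 23 days.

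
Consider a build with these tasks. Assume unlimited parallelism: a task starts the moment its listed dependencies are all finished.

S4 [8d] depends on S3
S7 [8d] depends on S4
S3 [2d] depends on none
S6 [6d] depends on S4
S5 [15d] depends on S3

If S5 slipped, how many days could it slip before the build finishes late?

The longest chain is S3→S4→S7 = 2+8+8 = 18; overall finish 18 days.
The longest chain containing S5 totals 17 days.
Slack of S5 = 3 − 2 = 1 day.

1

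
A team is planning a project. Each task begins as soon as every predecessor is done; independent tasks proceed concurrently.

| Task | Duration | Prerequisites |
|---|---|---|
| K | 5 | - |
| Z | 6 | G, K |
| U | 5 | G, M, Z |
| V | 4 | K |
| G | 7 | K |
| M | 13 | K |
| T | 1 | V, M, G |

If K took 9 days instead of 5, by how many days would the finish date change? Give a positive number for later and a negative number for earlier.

The binding path is K→G→Z→U = 5+7+6+5 = 23; finish at 23 days.
Since K is critical, the +4 change carries straight to that chain (now 27 days).
No other chain overtakes it, so the finish is 27 days.
Change in finish: 27 − 23 = +4 days.

4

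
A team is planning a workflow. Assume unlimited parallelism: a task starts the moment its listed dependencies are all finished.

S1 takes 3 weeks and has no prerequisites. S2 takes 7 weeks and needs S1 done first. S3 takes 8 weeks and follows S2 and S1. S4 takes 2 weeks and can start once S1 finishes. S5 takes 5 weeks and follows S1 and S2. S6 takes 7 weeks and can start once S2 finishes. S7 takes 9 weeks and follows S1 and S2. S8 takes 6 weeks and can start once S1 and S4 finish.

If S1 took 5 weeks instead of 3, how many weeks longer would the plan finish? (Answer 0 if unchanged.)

2

Critical path before the change: S1→S2→S7 = 3+7+9 = 19 giving 19 weeks.
S1 is on the critical path; changing it to 5 makes that path 21 weeks.
No other chain overtakes it, so the finish is 21 weeks.
Change in finish: 21 − 19 = +2 weeks.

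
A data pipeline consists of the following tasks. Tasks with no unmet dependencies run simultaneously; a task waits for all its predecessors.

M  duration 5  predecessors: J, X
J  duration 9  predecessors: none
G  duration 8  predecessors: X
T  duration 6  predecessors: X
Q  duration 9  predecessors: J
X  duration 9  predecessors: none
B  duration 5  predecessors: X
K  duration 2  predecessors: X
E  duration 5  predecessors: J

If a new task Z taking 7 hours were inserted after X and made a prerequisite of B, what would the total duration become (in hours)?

Originally the job takes 18 hours.
With Z inserted, B now waits for max(X, Z).
New critical path: X→Z→B = 9+7+5 = 21 ⇒ 21 hours.

21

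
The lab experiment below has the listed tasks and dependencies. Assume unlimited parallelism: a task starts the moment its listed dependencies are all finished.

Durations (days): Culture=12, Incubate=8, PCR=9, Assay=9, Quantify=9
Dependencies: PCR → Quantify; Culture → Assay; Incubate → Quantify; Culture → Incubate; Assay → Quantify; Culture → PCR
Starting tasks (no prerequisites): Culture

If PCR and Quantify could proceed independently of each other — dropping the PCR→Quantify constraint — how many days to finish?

With the dependency in place, Culture→PCR→Quantify = 12+9+9 = 30 sets the finish at 30 days.
Dropping PCR→Quantify doesn't change Quantify's earliest start (21); another predecessor still binds.
After: Culture→Assay→Quantify = 12+9+9 = 30 → 30 days.

30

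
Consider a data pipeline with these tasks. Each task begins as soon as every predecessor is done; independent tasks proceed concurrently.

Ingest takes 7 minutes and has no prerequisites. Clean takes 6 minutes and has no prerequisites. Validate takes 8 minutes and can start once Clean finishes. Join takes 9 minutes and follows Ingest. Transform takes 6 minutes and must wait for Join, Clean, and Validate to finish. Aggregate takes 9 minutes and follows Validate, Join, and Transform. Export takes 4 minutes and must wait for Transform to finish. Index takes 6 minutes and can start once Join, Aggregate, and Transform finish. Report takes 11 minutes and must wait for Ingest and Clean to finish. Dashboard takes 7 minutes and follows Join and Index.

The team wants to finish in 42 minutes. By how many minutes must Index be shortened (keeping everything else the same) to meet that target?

2

Current finish: 44 minutes; target: 42.
Index is on every critical path, so each minute cut from Index cuts the finish by one (this holds down to a finish of 39).
Need 44 − 42 = 2 minutes off Index → Index becomes 4 minutes, finish becomes 42.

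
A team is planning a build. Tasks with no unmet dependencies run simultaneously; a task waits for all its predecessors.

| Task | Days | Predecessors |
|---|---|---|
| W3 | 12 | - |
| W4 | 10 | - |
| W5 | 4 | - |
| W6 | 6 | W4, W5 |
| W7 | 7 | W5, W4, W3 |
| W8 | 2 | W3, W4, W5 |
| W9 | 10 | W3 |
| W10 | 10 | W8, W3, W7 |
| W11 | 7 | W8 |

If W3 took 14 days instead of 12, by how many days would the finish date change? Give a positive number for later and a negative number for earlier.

As given, the longest chain is W3→W7→W10 = 12+7+10 = 29, so the finish is 29 days.
Since W3 is critical, the +2 change carries straight to that chain (now 31 days).
No other chain overtakes it, so the finish is 31 days.
Change in finish: 31 − 29 = +2 days.

2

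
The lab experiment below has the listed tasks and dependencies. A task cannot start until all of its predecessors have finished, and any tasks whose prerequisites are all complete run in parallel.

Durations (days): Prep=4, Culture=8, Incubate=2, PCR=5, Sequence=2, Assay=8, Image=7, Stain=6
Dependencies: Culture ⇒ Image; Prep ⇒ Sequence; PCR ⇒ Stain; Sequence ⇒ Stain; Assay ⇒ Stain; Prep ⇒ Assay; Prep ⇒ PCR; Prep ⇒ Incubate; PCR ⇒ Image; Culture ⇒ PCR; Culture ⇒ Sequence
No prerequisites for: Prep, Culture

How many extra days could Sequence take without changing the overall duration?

Culture→PCR→Image = 8+5+7 = 20 sets the makespan at 20 days.
Sequence finishes as early as 10 and must finish by 14.
So Sequence can slip 14 − 10 = 4 days.

4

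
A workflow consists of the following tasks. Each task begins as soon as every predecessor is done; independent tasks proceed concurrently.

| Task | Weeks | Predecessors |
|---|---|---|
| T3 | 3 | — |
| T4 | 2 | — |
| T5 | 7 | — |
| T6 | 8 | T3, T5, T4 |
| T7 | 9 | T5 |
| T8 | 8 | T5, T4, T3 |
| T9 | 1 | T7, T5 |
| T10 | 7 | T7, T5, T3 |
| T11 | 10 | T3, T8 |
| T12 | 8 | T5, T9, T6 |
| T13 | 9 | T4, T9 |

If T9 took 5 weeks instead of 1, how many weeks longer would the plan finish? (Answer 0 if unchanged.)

4

As given, the longest chain is T5→T7→T9→T13 = 7+9+1+9 = 26, so the finish is 26 weeks.
T9 is on the critical path; changing it to 5 makes that path 30 weeks.
The critical path is still T5→T7→T9→T13; finish is now 30 weeks.
Change in finish: 30 − 26 = +4 weeks.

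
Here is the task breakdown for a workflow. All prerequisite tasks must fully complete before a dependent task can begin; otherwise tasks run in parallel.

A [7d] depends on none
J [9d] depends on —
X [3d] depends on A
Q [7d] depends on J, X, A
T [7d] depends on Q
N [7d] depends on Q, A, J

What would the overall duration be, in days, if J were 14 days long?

28

Critical path before the change: A→X→Q→T = 7+3+7+7 = 24 giving 24 days.
J is off the critical path — its longest chain is 23 days, giving 1 of slack.
New critical path: J→Q→T = 14+7+7 = 28 ⇒ 28 days.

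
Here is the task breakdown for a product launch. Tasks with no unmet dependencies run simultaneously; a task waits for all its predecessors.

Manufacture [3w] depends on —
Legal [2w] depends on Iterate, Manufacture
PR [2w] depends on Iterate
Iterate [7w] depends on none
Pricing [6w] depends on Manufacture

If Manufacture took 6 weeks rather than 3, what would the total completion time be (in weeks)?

Critical path before the change: Manufacture→Pricing = 3+6 = 9 giving 9 weeks.
Manufacture lies on that path, so at 6 weeks the path becomes 12 weeks.
That remains the longest chain; total 12 weeks.

12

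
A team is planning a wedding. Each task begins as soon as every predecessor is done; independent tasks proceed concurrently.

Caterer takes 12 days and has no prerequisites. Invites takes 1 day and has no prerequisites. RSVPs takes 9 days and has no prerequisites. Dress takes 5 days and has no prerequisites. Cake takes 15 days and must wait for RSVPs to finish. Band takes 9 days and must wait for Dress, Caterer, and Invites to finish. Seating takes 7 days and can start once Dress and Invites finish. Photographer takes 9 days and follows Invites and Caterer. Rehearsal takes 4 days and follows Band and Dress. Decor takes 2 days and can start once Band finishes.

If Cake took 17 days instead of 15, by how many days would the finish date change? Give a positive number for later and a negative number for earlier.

1

The binding path is Caterer→Band→Rehearsal = 12+9+4 = 25; finish at 25 days.
Cake is off the critical path — its longest chain is 24 days, giving 1 of slack.
New critical path: RSVPs→Cake = 9+17 = 26 ⇒ 26 days.
Change in finish: 26 − 25 = +1 days.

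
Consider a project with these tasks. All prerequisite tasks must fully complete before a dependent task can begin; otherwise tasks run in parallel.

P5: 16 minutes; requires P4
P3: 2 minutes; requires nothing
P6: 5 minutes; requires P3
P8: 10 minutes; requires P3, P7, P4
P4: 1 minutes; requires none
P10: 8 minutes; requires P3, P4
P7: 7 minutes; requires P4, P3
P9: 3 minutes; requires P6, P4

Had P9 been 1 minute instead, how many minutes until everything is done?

19

Baseline: P3→P7→P8 = 2+7+10 = 19 → 19 minutes.
P9 has 9 minutes of float (longest path through it is 10).
The critical path is still P3→P7→P8; finish is now 19 minutes.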